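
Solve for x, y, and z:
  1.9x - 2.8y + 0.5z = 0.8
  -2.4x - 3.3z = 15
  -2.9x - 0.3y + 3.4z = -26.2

x = 2, y = 0, z = -6

Row-reduce the augmented matrix:
R1 ← R1 / (19/10).
R2 ← R2 + 12/5·R1.
R3 ← R3 + 29/10·R1.
R2 ← R2 / (-336/95).
R1 ← R1 + 28/19·R2.
R3 ← R3 + 869/190·R2.
R3 ← R3 / (3411/448).
R1 ← R1 − 11/8·R3.
R2 ← R2 − 169/224·R3.
Reading off the reduced rows gives x = 2, y = 0, z = -6.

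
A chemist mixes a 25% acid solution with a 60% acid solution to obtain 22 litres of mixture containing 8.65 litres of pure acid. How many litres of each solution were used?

litres of solution A: 13, litres of solution B: 9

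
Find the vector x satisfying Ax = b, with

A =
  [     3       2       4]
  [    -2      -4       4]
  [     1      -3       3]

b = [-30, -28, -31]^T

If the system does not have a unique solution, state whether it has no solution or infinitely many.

x_1 = -4, x_2 = 3, x_3 = -6

Row-reduce the augmented matrix:
R1 ← R1 / (3).
R2 ← R2 + 2·R1.
R3 ← R3 − 1·R1.
R2 ← R2 / (-8/3).
R1 ← R1 − 2/3·R2.
R3 ← R3 + 11/3·R2.
R3 ← R3 / (-15/2).
R1 ← R1 − 3·R3.
R2 ← R2 + 5/2·R3.
Reading off the reduced rows gives x_1 = -4, x_2 = 3, x_3 = -6.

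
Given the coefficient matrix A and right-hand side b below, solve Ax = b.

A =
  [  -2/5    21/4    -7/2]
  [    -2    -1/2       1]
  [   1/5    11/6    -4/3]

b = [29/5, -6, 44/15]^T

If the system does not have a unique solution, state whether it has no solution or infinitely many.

infinitely many solutions

Row-reduce:
R1 ← R1 / (-2/5).
R2 ← R2 + 2·R1.
R3 ← R3 − 1/5·R1.
R2 ← R2 / (-107/4).
R1 ← R1 + 105/8·R2.
R3 ← R3 − 107/24·R2.
Rank is 2 with 3 unknowns, leaving x_3 free.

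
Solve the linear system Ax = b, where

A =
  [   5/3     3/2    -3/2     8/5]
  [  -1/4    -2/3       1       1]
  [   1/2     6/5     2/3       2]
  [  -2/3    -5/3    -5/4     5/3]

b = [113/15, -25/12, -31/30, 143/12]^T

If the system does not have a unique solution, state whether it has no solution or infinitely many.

x_1 = -1, x_2 = -1, x_3 = -5, x_4 = 2

Row-reduce the augmented matrix:
R1 ← R1 / (5/3).
R2 ← R2 + 1/4·R1.
R3 ← R3 − 1/2·R1.
R4 ← R4 + 2/3·R1.
R2 ← R2 / (-53/120).
R1 ← R1 − 9/10·R2.
R3 ← R3 − 3/4·R2.
R4 ← R4 + 16/15·R2.
R3 ← R3 / (1934/795).
R1 ← R1 − 36/53·R3.
R2 ← R2 + 93/53·R3.
R4 ← R4 + 789/212·R3.
R4 ← R4 / (140951/29010).
R1 ← R1 − 11964/4835·R4.
R2 ← R2 + 186/967·R4.
R3 ← R3 − 7206/4835·R4.
Reading off the reduced rows gives x_1 = -1, x_2 = -1, x_3 = -5, x_4 = 2.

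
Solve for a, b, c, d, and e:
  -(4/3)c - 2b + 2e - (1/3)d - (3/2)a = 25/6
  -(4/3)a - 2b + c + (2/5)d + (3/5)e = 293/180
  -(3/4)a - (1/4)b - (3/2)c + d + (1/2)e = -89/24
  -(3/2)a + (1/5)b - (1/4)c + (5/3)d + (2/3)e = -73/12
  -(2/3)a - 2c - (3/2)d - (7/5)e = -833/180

a = 8/3, b = -5/3, c = 1, d = -2, e = 11/4

Row-reduce the augmented matrix:
R1 ← R1 / (-3/2).
R2 ← R2 + 4/3·R1.
R3 ← R3 + 3/4·R1.
R4 ← R4 + 3/2·R1.
R5 ← R5 + 2/3·R1.
R2 ← R2 / (-2/9).
R1 ← R1 − 4/3·R2.
R3 ← R3 − 3/4·R2.
R4 ← R4 − 11/5·R2.
R5 ← R5 − 8/9·R2.
R3 ← R3 / (157/24).
R1 ← R1 − 14·R3.
R2 ← R2 + 59/6·R3.
R4 ← R4 − 1363/60·R3.
R5 ← R5 − 22/3·R3.
R4 ← R4 / (-15631/4710).
R1 ← R1 + 2454/785·R4.
R2 ← R2 − 338/157·R4.
R3 ← R3 − 422/785·R4.
R5 ← R5 + 3939/1570·R4.
R5 ← R5 / (-174561/44660).
R1 ← R1 + 13641/11165·R5.
R2 ← R2 − 503/2233·R5.
R3 ← R3 + 3032/11165·R5.
R4 ← R4 + 3427/4466·R5.
Reading off the reduced rows gives a = 8/3, b = -5/3, c = 1, d = -2, e = 11/4.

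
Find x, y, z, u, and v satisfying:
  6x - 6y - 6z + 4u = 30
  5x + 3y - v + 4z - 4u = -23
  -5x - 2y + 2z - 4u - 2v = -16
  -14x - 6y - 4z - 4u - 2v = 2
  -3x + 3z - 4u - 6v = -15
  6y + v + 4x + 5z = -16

x = 0, y = 0, z = -3, u = 3, v = -1

Row-reduce the augmented matrix:
R1 ← R1 / (6).
R2 ← R2 − 5·R1.
R3 ← R3 + 5·R1.
R4 ← R4 + 14·R1.
R5 ← R5 + 3·R1.
R6 ← R6 − 4·R1.
R2 ← R2 / (8).
R1 ← R1 + 1·R2.
R3 ← R3 + 7·R2.
R4 ← R4 + 20·R2.
R5 ← R5 + 3·R2.
R6 ← R6 − 10·R2.
R3 ← R3 / (39/8).
R1 ← R1 − 1/8·R3.
R2 ← R2 − 9/8·R3.
R4 ← R4 − 9/2·R3.
R5 ← R5 − 27/8·R3.
R6 ← R6 + 9/4·R3.
R4 ← R4 / (-84/13).
R1 ← R1 + 8/117·R4.
R2 ← R2 − 28/39·R4.
R3 ← R3 + 170/117·R4.
R5 ← R5 − 2/13·R4.
R6 ← R6 − 42/13·R4.
R5 ← R5 / (-31/7).
R1 ← R1 + 2/63·R5.
R2 ← R2 − 1/3·R5.
R3 ← R3 + 11/63·R5.
R4 ← R4 − 2/7·R5.
R6 reduces to 0 = 0, so the extra equation is consistent.
Reading off the reduced rows gives x = 0, y = 0, z = -3, u = 3, v = -1.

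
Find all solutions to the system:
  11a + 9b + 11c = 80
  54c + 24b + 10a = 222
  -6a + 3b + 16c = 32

no solution

Row-reduce:
R1 ← R1 / (11).
R2 ← R2 − 10·R1.
R3 ← R3 + 6·R1.
R2 ← R2 / (174/11).
R1 ← R1 − 9/11·R2.
R3 ← R3 − 87/11·R2.
Row 3 reduces to 0 = 1, a contradiction. The system is inconsistent.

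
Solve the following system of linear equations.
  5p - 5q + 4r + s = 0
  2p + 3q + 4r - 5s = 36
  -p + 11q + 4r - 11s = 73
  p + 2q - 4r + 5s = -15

no solution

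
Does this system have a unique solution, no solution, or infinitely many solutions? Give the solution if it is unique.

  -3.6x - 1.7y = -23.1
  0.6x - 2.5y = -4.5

Row-reduce the augmented matrix:
R1 ← R1 / (-18/5).
R2 ← R2 − 3/5·R1.
R2 ← R2 / (-167/60).
R1 ← R1 − 17/36·R2.
Reading off the reduced rows gives x = 5, y = 3.

x = 5, y = 3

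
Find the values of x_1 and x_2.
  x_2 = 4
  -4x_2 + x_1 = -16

x_1 = 0, x_2 = 4

Row-reduce the augmented matrix:
Swap R1 and R2.
R1 ← R1 + 4·R2.
Reading off the reduced rows gives x_1 = 0, x_2 = 4.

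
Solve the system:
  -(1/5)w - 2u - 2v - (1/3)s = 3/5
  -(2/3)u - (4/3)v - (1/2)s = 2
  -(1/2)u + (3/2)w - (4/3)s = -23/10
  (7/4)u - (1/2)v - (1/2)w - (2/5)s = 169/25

Row-reduce the augmented matrix:
R1 ← R1 / (-2).
R2 ← R2 + 2/3·R1.
R3 ← R3 + 1/2·R1.
R4 ← R4 − 7/4·R1.
R2 ← R2 / (-2/3).
R1 ← R1 − 1·R2.
R3 ← R3 − 1/2·R2.
R4 ← R4 + 9/4·R2.
R3 ← R3 / (8/5).
R1 ← R1 − 1/5·R3.
R2 ← R2 + 1/10·R3.
R4 ← R4 + 9/10·R3.
R4 ← R4 / (-473/1920).
R1 ← R1 + 43/192·R4.
R2 ← R2 − 187/384·R4.
R3 ← R3 + 185/192·R4.
Reading off the reduced rows gives u = 2, v = -8/5, w = -3, s = -12/5.

u = 2, v = -8/5, w = -3, s = -12/5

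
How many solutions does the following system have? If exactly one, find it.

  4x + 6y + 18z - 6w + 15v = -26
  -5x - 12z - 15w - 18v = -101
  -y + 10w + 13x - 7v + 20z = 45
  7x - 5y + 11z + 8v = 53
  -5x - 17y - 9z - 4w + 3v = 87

x = 1, y = -6, z = 0, w = 4, v = 2

Row-reduce the augmented matrix:
R1 ← R1 / (4).
R2 ← R2 + 5·R1.
R3 ← R3 − 13·R1.
R4 ← R4 − 7·R1.
R5 ← R5 + 5·R1.
R2 ← R2 / (15/2).
R1 ← R1 − 3/2·R2.
R3 ← R3 + 41/2·R2.
R4 ← R4 + 31/2·R2.
R5 ← R5 + 19/2·R2.
R3 ← R3 / (-49/5).
R1 ← R1 − 12/5·R3.
R2 ← R2 − 7/5·R3.
R4 ← R4 − 6/5·R3.
R5 ← R5 − 134/5·R3.
R4 ← R4 / (-1956/49).
R1 ← R1 + 237/49·R4.
R2 ← R2 + 53/7·R4.
R3 ← R3 − 160/49·R4.
R5 ← R5 + 6248/49·R4.
R5 ← R5 / (-48709/978).
R1 ← R1 + 8777/1304·R5.
R2 ← R2 + 12349/3912·R5.
R3 ← R3 − 3497/978·R5.
R4 ← R4 − 2281/3912·R5.
Reading off the reduced rows gives x = 1, y = -6, z = 0, w = 4, v = 2.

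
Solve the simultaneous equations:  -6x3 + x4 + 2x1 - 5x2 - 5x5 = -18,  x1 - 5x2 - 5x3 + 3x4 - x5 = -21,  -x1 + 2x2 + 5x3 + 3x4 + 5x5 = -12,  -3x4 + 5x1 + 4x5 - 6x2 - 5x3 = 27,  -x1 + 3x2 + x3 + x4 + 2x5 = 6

x1 = 0, x2 = 3, x3 = -3, x4 = -6, x5 = 3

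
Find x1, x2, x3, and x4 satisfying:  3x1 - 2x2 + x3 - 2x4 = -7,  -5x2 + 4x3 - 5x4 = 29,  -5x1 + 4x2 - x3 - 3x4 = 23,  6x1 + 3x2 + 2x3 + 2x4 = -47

Row-reduce the augmented matrix:
R1 ← R1 / (3).
R3 ← R3 + 5·R1.
R4 ← R4 − 6·R1.
R2 ← R2 / (-5).
R1 ← R1 + 2/3·R2.
R3 ← R3 − 2/3·R2.
R4 ← R4 − 7·R2.
R3 ← R3 / (6/5).
R1 ← R1 + 1/5·R3.
R2 ← R2 + 4/5·R3.
R4 ← R4 − 28/5·R3.
R4 ← R4 / (95/3).
R1 ← R1 + 7/6·R4.
R2 ← R2 + 11/3·R4.
R3 ← R3 + 35/6·R4.
Reading off the reduced rows gives x1 = -6, x2 = -3, x3 = 1, x4 = -2.

x1 = -6, x2 = -3, x3 = 1, x4 = -2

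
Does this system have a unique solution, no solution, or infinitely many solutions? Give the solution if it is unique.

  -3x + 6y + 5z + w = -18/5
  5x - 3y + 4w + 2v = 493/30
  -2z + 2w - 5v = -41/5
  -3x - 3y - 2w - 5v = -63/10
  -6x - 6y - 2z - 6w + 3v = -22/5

Row-reduce the augmented matrix:
R1 ← R1 / (-3).
R2 ← R2 − 5·R1.
R4 ← R4 + 3·R1.
R5 ← R5 + 6·R1.
R2 ← R2 / (7).
R1 ← R1 + 2·R2.
R4 ← R4 + 9·R2.
R5 ← R5 + 18·R2.
R3 ← R3 / (-2).
R1 ← R1 − 5/7·R3.
R2 ← R2 − 25/21·R3.
R4 ← R4 − 40/7·R3.
R5 ← R5 − 66/7·R3.
R4 ← R4 / (10).
R1 ← R1 − 2·R4.
R2 ← R2 − 2·R4.
R3 ← R3 + 1·R4.
R5 ← R5 − 16·R4.
R5 ← R5 / (396/35).
R1 ← R1 − 149/70·R5.
R2 ← R2 − 137/210·R5.
R3 ← R3 − 29/35·R5.
R4 ← R4 + 117/70·R5.
Reading off the reduced rows gives x = 5/3, y = -3/2, z = 2, w = 2/5, v = 1.

x = 5/3, y = -3/2, z = 2, w = 2/5, v = 1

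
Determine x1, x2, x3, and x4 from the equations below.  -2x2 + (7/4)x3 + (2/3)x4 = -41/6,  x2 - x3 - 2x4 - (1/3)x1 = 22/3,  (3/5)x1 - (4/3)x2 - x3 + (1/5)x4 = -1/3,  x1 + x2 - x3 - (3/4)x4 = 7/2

x1 = -1, x2 = 1, x3 = -2, x4 = -2

Row-reduce the augmented matrix:
Swap R1 and R2.
R1 ← R1 / (-1/3).
R3 ← R3 − 3/5·R1.
R4 ← R4 − 1·R1.
R2 ← R2 / (-2).
R1 ← R1 + 3·R2.
R3 ← R3 − 7/15·R2.
R4 ← R4 − 4·R2.
R3 ← R3 / (-287/120).
R1 ← R1 − 3/8·R3.
R2 ← R2 + 7/8·R3.
R4 ← R4 + 1/2·R3.
R4 ← R4 / (-16319/3444).
R1 ← R1 − 1289/287·R4.
R2 ← R2 − 35/41·R4.
R3 ← R3 − 1168/861·R4.
Reading off the reduced rows gives x1 = -1, x2 = 1, x3 = -2, x4 = -2.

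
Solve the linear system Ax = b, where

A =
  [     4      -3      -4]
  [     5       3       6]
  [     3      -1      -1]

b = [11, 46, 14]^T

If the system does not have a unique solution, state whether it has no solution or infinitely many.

x_1 = 5, x_2 = -5, x_3 = 6

Row-reduce the augmented matrix:
R1 ← R1 / (4).
R2 ← R2 − 5·R1.
R3 ← R3 − 3·R1.
R2 ← R2 / (27/4).
R1 ← R1 + 3/4·R2.
R3 ← R3 − 5/4·R2.
R3 ← R3 / (-1/27).
R1 ← R1 − 2/9·R3.
R2 ← R2 − 44/27·R3.
Reading off the reduced rows gives x_1 = 5, x_2 = -5, x_3 = 6.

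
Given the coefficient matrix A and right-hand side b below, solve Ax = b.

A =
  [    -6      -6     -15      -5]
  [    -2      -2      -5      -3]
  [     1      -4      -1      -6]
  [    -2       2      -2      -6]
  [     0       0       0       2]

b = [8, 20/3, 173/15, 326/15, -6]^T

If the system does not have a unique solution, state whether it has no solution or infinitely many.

x_1 = 0, x_2 = 5/3, x_3 = -1/5, x_4 = -3

Row-reduce the augmented matrix:
R1 ← R1 / (-6).
R2 ← R2 + 2·R1.
R3 ← R3 − 1·R1.
R4 ← R4 + 2·R1.
Swap R2 and R3.
R2 ← R2 / (-5).
R1 ← R1 − 1·R2.
R4 ← R4 − 4·R2.
Swap R3 and R4.
R3 ← R3 / (1/5).
R1 ← R1 − 9/5·R3.
R2 ← R2 − 7/10·R3.
R4 ← R4 / (-4/3).
R1 ← R1 − 263/3·R4.
R2 ← R2 − 107/3·R4.
R3 ← R3 + 49·R4.
R5 ← R5 − 2·R4.
R5 reduces to 0 = 0, so the extra equation is consistent.
Reading off the reduced rows gives x_1 = 0, x_2 = 5/3, x_3 = -1/5, x_4 = -3.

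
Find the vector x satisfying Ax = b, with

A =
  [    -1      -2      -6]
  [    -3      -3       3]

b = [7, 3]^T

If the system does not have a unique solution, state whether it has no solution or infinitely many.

infinitely many solutions

Row-reduce:
R1 ← R1 / (-1).
R2 ← R2 + 3·R1.
R2 ← R2 / (3).
R1 ← R1 − 2·R2.
Rank is 2 with 3 unknowns, leaving x_3 free.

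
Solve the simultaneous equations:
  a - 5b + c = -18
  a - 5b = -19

Row-reduce:
R2 ← R2 − 1·R1.
R2 ← R2 / (-1).
R1 ← R1 − 1·R2.
Rank is 2 with 3 unknowns, leaving b free.

infinitely many solutions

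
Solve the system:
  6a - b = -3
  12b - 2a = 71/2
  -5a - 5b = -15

Row-reduce:
R1 ← R1 / (6).
R2 ← R2 + 2·R1.
R3 ← R3 + 5·R1.
R2 ← R2 / (35/3).
R1 ← R1 + 1/6·R2.
R3 ← R3 + 35/6·R2.
Row 3 reduces to 0 = -1/4, a contradiction. The system is inconsistent.

no solution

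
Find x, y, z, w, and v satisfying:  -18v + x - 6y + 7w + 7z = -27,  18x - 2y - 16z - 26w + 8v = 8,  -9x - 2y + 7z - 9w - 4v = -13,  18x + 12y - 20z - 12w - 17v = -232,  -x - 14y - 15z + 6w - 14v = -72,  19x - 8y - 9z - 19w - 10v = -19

x = 3, y = -6, z = 5, w = 1, v = 6

Row-reduce the augmented matrix:
R2 ← R2 − 18·R1.
R3 ← R3 + 9·R1.
R4 ← R4 − 18·R1.
R5 ← R5 + 1·R1.
R6 ← R6 − 19·R1.
R2 ← R2 / (106).
R1 ← R1 + 6·R2.
R3 ← R3 + 56·R2.
R4 ← R4 − 120·R2.
R5 ← R5 + 20·R2.
R6 ← R6 − 106·R2.
R3 ← R3 / (-266/53).
R1 ← R1 + 55/53·R3.
R2 ← R2 + 71/53·R3.
R4 ← R4 − 782/53·R3.
R5 ← R5 + 1844/53·R3.
R4 ← R4 / (-5752/133).
R1 ← R1 − 510/133·R4.
R2 ← R2 − 743/133·R4.
R3 ← R3 − 697/133·R4.
R5 ← R5 − 22165/133·R4.
R5 ← R5 / (-1112187/5752).
R1 ← R1 + 13821/2876·R5.
R2 ← R2 + 27041/5752·R5.
R3 ← R3 + 39503/5752·R5.
R4 ← R4 − 5483/5752·R5.
R6 reduces to 0 = 0, so the extra equation is consistent.
Reading off the reduced rows gives x = 3, y = -6, z = 5, w = 1, v = 6.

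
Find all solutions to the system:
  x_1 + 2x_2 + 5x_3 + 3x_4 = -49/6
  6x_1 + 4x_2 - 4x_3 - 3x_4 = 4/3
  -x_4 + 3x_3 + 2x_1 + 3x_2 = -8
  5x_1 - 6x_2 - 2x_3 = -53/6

x_1 = -3/2, x_2 = 1, x_3 = -7/3, x_4 = 1

Row-reduce the augmented matrix:
R2 ← R2 − 6·R1.
R3 ← R3 − 2·R1.
R4 ← R4 − 5·R1.
R2 ← R2 / (-8).
R1 ← R1 − 2·R2.
R3 ← R3 + 1·R2.
R4 ← R4 + 16·R2.
R3 ← R3 / (-11/4).
R1 ← R1 + 7/2·R3.
R2 ← R2 − 17/4·R3.
R4 ← R4 − 41·R3.
R4 ← R4 / (-841/22).
R1 ← R1 − 73/22·R4.
R2 ← R2 + 91/22·R4.
R3 ← R3 − 35/22·R4.
Reading off the reduced rows gives x_1 = -3/2, x_2 = 1, x_3 = -7/3, x_4 = 1.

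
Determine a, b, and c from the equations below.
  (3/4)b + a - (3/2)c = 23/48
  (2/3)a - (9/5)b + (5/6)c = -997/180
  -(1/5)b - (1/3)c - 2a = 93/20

a = -7/3, b = 7/4, c = -1

Row-reduce the augmented matrix:
R2 ← R2 − 2/3·R1.
R3 ← R3 + 2·R1.
R2 ← R2 / (-23/10).
R1 ← R1 − 3/4·R2.
R3 ← R3 − 13/10·R2.
R3 ← R3 / (-317/138).
R1 ← R1 + 83/92·R3.
R2 ← R2 + 55/69·R3.
Reading off the reduced rows gives a = -7/3, b = 7/4, c = -1.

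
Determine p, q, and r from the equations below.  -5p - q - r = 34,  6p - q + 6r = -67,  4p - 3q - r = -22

Row-reduce the augmented matrix:
R1 ← R1 / (-5).
R2 ← R2 − 6·R1.
R3 ← R3 − 4·R1.
R2 ← R2 / (-11/5).
R1 ← R1 − 1/5·R2.
R3 ← R3 + 19/5·R2.
R3 ← R3 / (-111/11).
R1 ← R1 − 7/11·R3.
R2 ← R2 + 24/11·R3.
Reading off the reduced rows gives p = -6, q = 1, r = -5.

p = -6, q = 1, r = -5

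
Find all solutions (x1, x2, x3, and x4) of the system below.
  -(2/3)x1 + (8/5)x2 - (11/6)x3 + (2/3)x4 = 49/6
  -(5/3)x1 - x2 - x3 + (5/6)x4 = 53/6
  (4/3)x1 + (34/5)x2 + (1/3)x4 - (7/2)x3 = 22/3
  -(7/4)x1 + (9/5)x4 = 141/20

Row-reduce:
R1 ← R1 / (-2/3).
R2 ← R2 + 5/3·R1.
R3 ← R3 − 4/3·R1.
R4 ← R4 + 7/4·R1.
R2 ← R2 / (-5).
R1 ← R1 + 12/5·R2.
R3 ← R3 − 10·R2.
R4 ← R4 + 21/5·R2.
Swap R3 and R4.
R3 ← R3 / (721/400).
R1 ← R1 − 103/100·R3.
R2 ← R2 + 43/60·R3.
Row 4 reduces to 0 = 1/2, a contradiction. The system is inconsistent.

no solution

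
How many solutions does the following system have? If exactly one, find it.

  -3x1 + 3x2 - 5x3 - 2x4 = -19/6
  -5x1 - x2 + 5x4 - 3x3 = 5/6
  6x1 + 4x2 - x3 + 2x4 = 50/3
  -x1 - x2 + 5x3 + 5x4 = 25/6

x1 = 3/2, x2 = 1, x3 = -1/3, x4 = 5/3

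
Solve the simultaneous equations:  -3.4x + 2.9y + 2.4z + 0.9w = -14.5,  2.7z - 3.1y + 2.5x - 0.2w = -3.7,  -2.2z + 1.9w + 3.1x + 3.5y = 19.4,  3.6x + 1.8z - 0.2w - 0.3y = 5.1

Row-reduce the augmented matrix:
R1 ← R1 / (-17/5).
R2 ← R2 − 5/2·R1.
R3 ← R3 − 31/10·R1.
R4 ← R4 − 18/5·R1.
R2 ← R2 / (-329/340).
R1 ← R1 + 29/34·R2.
R3 ← R3 − 2089/340·R2.
R4 ← R4 − 471/170·R2.
R3 ← R3 / (93229/3290).
R1 ← R1 + 1527/329·R3.
R2 ← R2 + 1518/329·R3.
R4 ← R4 − 5634/329·R3.
R4 ← R4 / (-1250093/932290).
R1 ← R1 − 23690/93229·R4.
R2 ← R2 − 41317/93229·R4.
R3 ← R3 − 18597/93229·R4.
Reading off the reduced rows gives x = 3, y = 1, z = -3, w = 0.

x = 3, y = 1, z = -3, w = 0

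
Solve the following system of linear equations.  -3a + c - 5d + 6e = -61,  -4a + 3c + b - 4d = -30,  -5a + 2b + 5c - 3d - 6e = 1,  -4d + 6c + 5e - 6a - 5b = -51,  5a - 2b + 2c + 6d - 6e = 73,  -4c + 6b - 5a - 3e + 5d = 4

Row-reduce the augmented matrix:
R1 ← R1 / (-3).
R2 ← R2 + 4·R1.
R3 ← R3 + 5·R1.
R4 ← R4 + 6·R1.
R5 ← R5 − 5·R1.
R6 ← R6 + 5·R1.
R3 ← R3 − 2·R2.
R4 ← R4 + 5·R2.
R5 ← R5 + 2·R2.
R6 ← R6 − 6·R2.
Swap R3 and R4.
R3 ← R3 / (37/3).
R1 ← R1 + 1/3·R3.
R2 ← R2 − 5/3·R3.
R5 ← R5 − 7·R3.
R6 ← R6 + 47/3·R3.
Swap R4 and R5.
R4 ← R4 / (-295/37).
R1 ← R1 − 81/37·R4.
R2 ← R2 − 2/37·R4.
R3 ← R3 − 58/37·R4.
R6 ← R6 − 810/37·R4.
Swap R5 and R6.
R5 ← R5 / (920/59).
R1 ← R1 − 224/295·R5.
R2 ← R2 + 457/295·R5.
R3 ← R3 + 273/295·R5.
R4 ← R4 + 543/295·R5.
R6 reduces to 0 = 0, so the extra equation is consistent.
Reading off the reduced rows gives a = 3, b = -3, c = -1, d = 3, e = -6.

a = 3, b = -3, c = -1, d = 3, e = -6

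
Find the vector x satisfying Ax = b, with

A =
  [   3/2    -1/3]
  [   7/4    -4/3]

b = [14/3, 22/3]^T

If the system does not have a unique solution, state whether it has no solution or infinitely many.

Row-reduce the augmented matrix:
R1 ← R1 / (3/2).
R2 ← R2 − 7/4·R1.
R2 ← R2 / (-17/18).
R1 ← R1 + 2/9·R2.
Reading off the reduced rows gives x_1 = 8/3, x_2 = -2.

x_1 = 8/3, x_2 = -2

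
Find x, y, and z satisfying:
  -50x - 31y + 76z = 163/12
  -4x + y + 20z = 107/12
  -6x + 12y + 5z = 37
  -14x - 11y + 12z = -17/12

Row-reduce the augmented matrix:
R1 ← R1 / (-50).
R2 ← R2 + 4·R1.
R3 ← R3 + 6·R1.
R4 ← R4 + 14·R1.
R2 ← R2 / (87/25).
R1 ← R1 − 31/50·R2.
R3 ← R3 − 393/25·R2.
R4 ← R4 + 58/25·R2.
R3 ← R3 / (-67).
R1 ← R1 + 4·R3.
R2 ← R2 − 4·R3.
R4 reduces to 0 = 0, so the extra equation is consistent.
Reading off the reduced rows gives x = -5/3, y = 9/4, z = 0.

x = -5/3, y = 9/4, z = 0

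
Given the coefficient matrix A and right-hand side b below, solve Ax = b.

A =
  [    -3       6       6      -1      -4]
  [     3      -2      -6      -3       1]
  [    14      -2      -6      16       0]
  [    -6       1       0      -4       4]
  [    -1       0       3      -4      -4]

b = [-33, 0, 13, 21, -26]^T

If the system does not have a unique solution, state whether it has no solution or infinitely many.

no solution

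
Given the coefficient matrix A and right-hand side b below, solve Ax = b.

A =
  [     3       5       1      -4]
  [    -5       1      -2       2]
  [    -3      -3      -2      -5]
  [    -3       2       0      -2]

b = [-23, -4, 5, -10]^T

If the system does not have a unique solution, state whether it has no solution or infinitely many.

x_1 = 0, x_2 = -4, x_3 = 1, x_4 = 1

Row-reduce the augmented matrix:
R1 ← R1 / (3).
R2 ← R2 + 5·R1.
R3 ← R3 + 3·R1.
R4 ← R4 + 3·R1.
R2 ← R2 / (28/3).
R1 ← R1 − 5/3·R2.
R3 ← R3 − 2·R2.
R4 ← R4 − 7·R2.
R3 ← R3 / (-13/14).
R1 ← R1 − 11/28·R3.
R2 ← R2 + 1/28·R3.
R4 ← R4 − 5/4·R3.
R4 ← R4 / (-345/26).
R1 ← R1 + 101/26·R4.
R2 ← R2 + 5/26·R4.
R3 ← R3 − 112/13·R4.
Reading off the reduced rows gives x_1 = 0, x_2 = -4, x_3 = 1, x_4 = 1.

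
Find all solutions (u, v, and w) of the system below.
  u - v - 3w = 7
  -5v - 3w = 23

infinitely many solutions

Row-reduce:
R2 ← R2 / (-5).
R1 ← R1 + 1·R2.
Rank is 2 with 3 unknowns, leaving w free.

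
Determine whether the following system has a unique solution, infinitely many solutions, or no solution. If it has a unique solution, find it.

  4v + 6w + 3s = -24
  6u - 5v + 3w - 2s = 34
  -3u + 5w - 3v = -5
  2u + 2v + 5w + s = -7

u = 3, v = -3, w = -1, s = -2

Row-reduce the augmented matrix:
Swap R1 and R2.
R1 ← R1 / (6).
R3 ← R3 + 3·R1.
R4 ← R4 − 2·R1.
R2 ← R2 / (4).
R1 ← R1 + 5/6·R2.
R3 ← R3 + 11/2·R2.
R4 ← R4 − 11/3·R2.
R3 ← R3 / (59/4).
R1 ← R1 − 7/4·R3.
R2 ← R2 − 3/2·R3.
R4 ← R4 + 3/2·R3.
R4 ← R4 / (-271/354).
R1 ← R1 + 14/177·R4.
R2 ← R2 − 51/118·R4.
R3 ← R3 − 25/118·R4.
Reading off the reduced rows gives u = 3, v = -3, w = -1, s = -2.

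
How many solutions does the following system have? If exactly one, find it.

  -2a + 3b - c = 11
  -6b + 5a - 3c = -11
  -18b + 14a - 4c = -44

Row-reduce:
R1 ← R1 / (-2).
R2 ← R2 − 5·R1.
R3 ← R3 − 14·R1.
R2 ← R2 / (3/2).
R1 ← R1 + 3/2·R2.
R3 ← R3 − 3·R2.
Rank is 2 with 3 unknowns, leaving c free.

infinitely many solutions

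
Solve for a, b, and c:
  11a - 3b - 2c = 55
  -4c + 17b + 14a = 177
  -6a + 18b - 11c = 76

Row-reduce the augmented matrix:
R1 ← R1 / (11).
R2 ← R2 − 14·R1.
R3 ← R3 + 6·R1.
R2 ← R2 / (229/11).
R1 ← R1 + 3/11·R2.
R3 ← R3 − 180/11·R2.
R3 ← R3 / (-2507/229).
R1 ← R1 + 46/229·R3.
R2 ← R2 + 16/229·R3.
Reading off the reduced rows gives a = 6, b = 5, c = -2.

a = 6, b = 5, c = -2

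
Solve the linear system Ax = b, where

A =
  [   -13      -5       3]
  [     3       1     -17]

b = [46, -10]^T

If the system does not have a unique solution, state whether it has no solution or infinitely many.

Row-reduce:
R1 ← R1 / (-13).
R2 ← R2 − 3·R1.
R2 ← R2 / (-2/13).
R1 ← R1 − 5/13·R2.
Rank is 2 with 3 unknowns, leaving x_3 free.

infinitely many solutions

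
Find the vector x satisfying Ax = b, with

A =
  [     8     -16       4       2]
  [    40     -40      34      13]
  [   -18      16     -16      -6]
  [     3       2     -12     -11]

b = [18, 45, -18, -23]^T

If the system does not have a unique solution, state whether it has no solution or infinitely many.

Row-reduce:
R1 ← R1 / (8).
R2 ← R2 − 40·R1.
R3 ← R3 + 18·R1.
R4 ← R4 − 3·R1.
R2 ← R2 / (40).
R1 ← R1 + 2·R2.
R3 ← R3 + 20·R2.
R4 ← R4 − 8·R2.
Swap R3 and R4.
R3 ← R3 / (-163/10).
R1 ← R1 − 6/5·R3.
R2 ← R2 − 7/20·R3.
Rank is 3 with 4 unknowns, leaving x_4 free.

infinitely many solutions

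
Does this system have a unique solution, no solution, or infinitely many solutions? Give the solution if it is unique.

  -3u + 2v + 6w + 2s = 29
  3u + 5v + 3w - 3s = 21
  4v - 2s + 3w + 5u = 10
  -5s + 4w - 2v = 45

Row-reduce the augmented matrix:
R1 ← R1 / (-3).
R2 ← R2 − 3·R1.
R3 ← R3 − 5·R1.
R2 ← R2 / (7).
R1 ← R1 + 2/3·R2.
R3 ← R3 − 22/3·R2.
R4 ← R4 + 2·R2.
R3 ← R3 / (25/7).
R1 ← R1 + 8/7·R3.
R2 ← R2 − 9/7·R3.
R4 ← R4 − 46/7·R3.
R4 ← R4 / (-29/3).
R2 ← R2 + 1·R4.
R3 ← R3 − 2/3·R4.
Reading off the reduced rows gives u = -3, v = 0, w = 5, s = -5.

u = -3, v = 0, w = 5, s = -5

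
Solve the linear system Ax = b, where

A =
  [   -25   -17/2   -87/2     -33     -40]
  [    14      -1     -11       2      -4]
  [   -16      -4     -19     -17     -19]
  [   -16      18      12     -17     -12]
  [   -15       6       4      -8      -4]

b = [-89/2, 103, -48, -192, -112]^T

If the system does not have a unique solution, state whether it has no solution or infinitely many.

infinitely many solutions

Row-reduce:
R1 ← R1 / (-25).
R2 ← R2 − 14·R1.
R3 ← R3 + 16·R1.
R4 ← R4 + 16·R1.
R5 ← R5 + 15·R1.
R2 ← R2 / (-144/25).
R1 ← R1 − 17/50·R2.
R3 ← R3 − 36/25·R2.
R4 ← R4 − 586/25·R2.
R5 ← R5 − 111/10·R2.
Swap R3 and R4.
R3 ← R3 / (-1873/18).
R1 ← R1 + 25/72·R3.
R2 ← R2 − 221/36·R3.
R5 ← R5 + 913/24·R3.
Swap R4 and R5.
R4 ← R4 / (22877/7492).
R1 ← R1 − 4175/7492·R4.
R2 ← R2 + 3193/3746·R4.
R3 ← R3 − 1133/1873·R4.
Rank is 4 with 5 unknowns, leaving x_5 free.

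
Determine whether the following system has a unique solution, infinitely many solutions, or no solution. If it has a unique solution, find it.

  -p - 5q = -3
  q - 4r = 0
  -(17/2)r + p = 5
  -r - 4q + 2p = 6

no solution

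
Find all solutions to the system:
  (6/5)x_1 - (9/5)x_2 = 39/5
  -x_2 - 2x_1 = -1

x_1 = 2, x_2 = -3

Row-reduce the augmented matrix:
R1 ← R1 / (6/5).
R2 ← R2 + 2·R1.
R2 ← R2 / (-4).
R1 ← R1 + 3/2·R2.
Reading off the reduced rows gives x_1 = 2, x_2 = -3.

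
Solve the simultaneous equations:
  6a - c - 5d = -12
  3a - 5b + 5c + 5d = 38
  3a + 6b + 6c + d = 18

Row-reduce:
R1 ← R1 / (6).
R2 ← R2 − 3·R1.
R3 ← R3 − 3·R1.
R2 ← R2 / (-5).
R3 ← R3 − 6·R2.
R3 ← R3 / (131/10).
R1 ← R1 + 1/6·R3.
R2 ← R2 + 11/10·R3.
Rank is 3 with 4 unknowns, leaving d free.

infinitely many solutions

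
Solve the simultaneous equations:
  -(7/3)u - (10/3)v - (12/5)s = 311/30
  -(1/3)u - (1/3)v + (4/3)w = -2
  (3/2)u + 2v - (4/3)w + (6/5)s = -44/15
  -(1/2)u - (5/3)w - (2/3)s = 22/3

Row-reduce:
R1 ← R1 / (-7/3).
R2 ← R2 + 1/3·R1.
R3 ← R3 − 3/2·R1.
R4 ← R4 + 1/2·R1.
R2 ← R2 / (1/7).
R1 ← R1 − 10/7·R2.
R3 ← R3 + 1/7·R2.
R4 ← R4 − 5/7·R2.
Swap R3 and R4.
R3 ← R3 / (-25/3).
R1 ← R1 + 40/3·R3.
R2 ← R2 − 28/3·R3.
Row 4 reduces to 0 = 1/4, a contradiction. The system is inconsistent.

no solution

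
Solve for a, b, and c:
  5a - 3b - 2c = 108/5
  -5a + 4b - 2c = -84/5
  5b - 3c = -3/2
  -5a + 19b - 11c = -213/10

a = 3, b = -6/5, c = -3/2

Row-reduce the augmented matrix:
R1 ← R1 / (5).
R2 ← R2 + 5·R1.
R4 ← R4 + 5·R1.
R1 ← R1 + 3/5·R2.
R3 ← R3 − 5·R2.
R4 ← R4 − 16·R2.
R3 ← R3 / (17).
R1 ← R1 + 14/5·R3.
R2 ← R2 + 4·R3.
R4 ← R4 − 51·R3.
R4 reduces to 0 = 0, so the extra equation is consistent.
Reading off the reduced rows gives a = 3, b = -6/5, c = -3/2.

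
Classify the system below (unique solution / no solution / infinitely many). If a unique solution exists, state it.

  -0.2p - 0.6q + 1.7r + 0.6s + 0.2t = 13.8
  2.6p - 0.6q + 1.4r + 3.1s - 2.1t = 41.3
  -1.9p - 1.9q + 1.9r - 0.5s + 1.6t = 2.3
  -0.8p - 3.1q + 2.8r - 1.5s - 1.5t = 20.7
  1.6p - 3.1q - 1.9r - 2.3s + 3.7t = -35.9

p = 1, q = -2, r = 6, s = 6, t = -5

Row-reduce the augmented matrix:
R1 ← R1 / (-1/5).
R2 ← R2 − 13/5·R1.
R3 ← R3 + 19/10·R1.
R4 ← R4 + 4/5·R1.
R5 ← R5 − 8/5·R1.
R2 ← R2 / (-42/5).
R1 ← R1 − 3·R2.
R3 ← R3 − 19/5·R2.
R4 ← R4 + 7/10·R2.
R5 ← R5 + 79/10·R2.
R3 ← R3 / (-76/21).
R1 ← R1 + 3/28·R3.
R2 ← R2 + 235/84·R3.
R4 ← R4 + 143/24·R3.
R5 ← R5 + 8737/840·R3.
R4 ← R4 / (-33063/12160).
R1 ← R1 − 5657/6080·R4.
R2 ← R2 + 385/1216·R4.
R3 ← R3 − 533/1520·R4.
R5 ← R5 + 249519/60800·R4.
R5 ← R5 / (2312449/275525).
R1 ← R1 + 87009/55105·R5.
R2 ← R2 − 2822/11021·R5.
R3 ← R3 + 14654/55105·R5.
R4 ← R4 − 8999/11021·R5.
Reading off the reduced rows gives p = 1, q = -2, r = 6, s = 6, t = -5.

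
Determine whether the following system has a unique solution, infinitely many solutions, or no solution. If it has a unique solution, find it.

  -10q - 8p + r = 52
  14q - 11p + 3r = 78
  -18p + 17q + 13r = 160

p = -6, q = 0, r = 4

Row-reduce the augmented matrix:
R1 ← R1 / (-8).
R2 ← R2 + 11·R1.
R3 ← R3 + 18·R1.
R2 ← R2 / (111/4).
R1 ← R1 − 5/4·R2.
R3 ← R3 − 79/2·R2.
R3 ← R3 / (1873/222).
R1 ← R1 + 22/111·R3.
R2 ← R2 − 13/222·R3.
Reading off the reduced rows gives p = -6, q = 0, r = 4.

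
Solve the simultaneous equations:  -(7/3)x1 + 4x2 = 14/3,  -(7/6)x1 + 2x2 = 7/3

infinitely many solutions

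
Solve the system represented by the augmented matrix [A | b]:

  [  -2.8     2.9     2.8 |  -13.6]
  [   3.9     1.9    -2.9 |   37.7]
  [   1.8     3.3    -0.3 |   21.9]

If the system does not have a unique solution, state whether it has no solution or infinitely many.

Row-reduce the augmented matrix:
R1 ← R1 / (-14/5).
R2 ← R2 − 39/10·R1.
R3 ← R3 − 9/5·R1.
R2 ← R2 / (1663/280).
R1 ← R1 + 29/28·R2.
R3 ← R3 − 723/140·R2.
R3 ← R3 / (2097/3326).
R1 ← R1 + 1373/1663·R3.
R2 ← R2 − 280/1663·R3.
Reading off the reduced rows gives x_1 = 4, x_2 = 4, x_3 = -5.

x_1 = 4, x_2 = 4, x_3 = -5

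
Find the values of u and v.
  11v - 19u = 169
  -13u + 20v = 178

Row-reduce the augmented matrix:
R1 ← R1 / (-19).
R2 ← R2 + 13·R1.
R2 ← R2 / (237/19).
R1 ← R1 + 11/19·R2.
Reading off the reduced rows gives u = -6, v = 5.

u = -6, v = 5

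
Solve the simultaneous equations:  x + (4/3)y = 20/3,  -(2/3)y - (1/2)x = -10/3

infinitely many solutions

Row-reduce:
R2 ← R2 + 1/2·R1.
Rank is 1 with 2 unknowns, leaving y free.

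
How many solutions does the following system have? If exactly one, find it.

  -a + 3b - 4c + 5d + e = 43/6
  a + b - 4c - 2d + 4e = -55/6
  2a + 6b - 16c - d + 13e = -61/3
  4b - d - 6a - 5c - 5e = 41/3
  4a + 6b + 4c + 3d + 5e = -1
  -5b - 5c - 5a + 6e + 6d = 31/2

a = -3, b = 1/2, c = 1, d = 4/3, e = 0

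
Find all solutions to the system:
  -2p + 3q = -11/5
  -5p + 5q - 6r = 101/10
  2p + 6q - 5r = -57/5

p = -5/2, q = -12/5, r = -8/5

Row-reduce the augmented matrix:
R1 ← R1 / (-2).
R2 ← R2 + 5·R1.
R3 ← R3 − 2·R1.
R2 ← R2 / (-5/2).
R1 ← R1 + 3/2·R2.
R3 ← R3 − 9·R2.
R3 ← R3 / (-133/5).
R1 ← R1 − 18/5·R3.
R2 ← R2 − 12/5·R3.
Reading off the reduced rows gives p = -5/2, q = -12/5, r = -8/5.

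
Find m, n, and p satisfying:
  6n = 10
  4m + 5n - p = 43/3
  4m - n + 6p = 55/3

m = 2, n = 5/3, p = 2

Row-reduce the augmented matrix:
Swap R1 and R2.
R1 ← R1 / (4).
R3 ← R3 − 4·R1.
R2 ← R2 / (6).
R1 ← R1 − 5/4·R2.
R3 ← R3 + 6·R2.
R3 ← R3 / (7).
R1 ← R1 + 1/4·R3.
Reading off the reduced rows gives m = 2, n = 5/3, p = 2.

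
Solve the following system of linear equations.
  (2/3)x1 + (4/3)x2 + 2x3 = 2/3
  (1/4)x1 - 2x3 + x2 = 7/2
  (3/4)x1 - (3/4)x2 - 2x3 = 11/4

x1 = 2, x2 = 1, x3 = -1

Row-reduce the augmented matrix:
R1 ← R1 / (2/3).
R2 ← R2 − 1/4·R1.
R3 ← R3 − 3/4·R1.
R2 ← R2 / (1/2).
R1 ← R1 − 2·R2.
R3 ← R3 + 9/4·R2.
R3 ← R3 / (-133/8).
R1 ← R1 − 14·R3.
R2 ← R2 + 11/2·R3.
Reading off the reduced rows gives x1 = 2, x2 = 1, x3 = -1.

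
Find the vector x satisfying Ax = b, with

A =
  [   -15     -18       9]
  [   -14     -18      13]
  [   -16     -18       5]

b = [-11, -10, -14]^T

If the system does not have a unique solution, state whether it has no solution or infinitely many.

no solution

Row-reduce:
R1 ← R1 / (-15).
R2 ← R2 + 14·R1.
R3 ← R3 + 16·R1.
R2 ← R2 / (-6/5).
R1 ← R1 − 6/5·R2.
R3 ← R3 − 6/5·R2.
Row 3 reduces to 0 = -2, a contradiction. The system is inconsistent.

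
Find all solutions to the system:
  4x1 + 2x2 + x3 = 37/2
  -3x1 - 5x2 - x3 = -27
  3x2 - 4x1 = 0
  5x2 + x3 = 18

Row-reduce:
R1 ← R1 / (4).
R2 ← R2 + 3·R1.
R3 ← R3 + 4·R1.
R2 ← R2 / (-7/2).
R1 ← R1 − 1/2·R2.
R3 ← R3 − 5·R2.
R4 ← R4 − 5·R2.
R3 ← R3 / (9/14).
R1 ← R1 − 3/14·R3.
R2 ← R2 − 1/14·R3.
R4 ← R4 − 9/14·R3.
Row 4 reduces to 0 = -1/2, a contradiction. The system is inconsistent.

no solution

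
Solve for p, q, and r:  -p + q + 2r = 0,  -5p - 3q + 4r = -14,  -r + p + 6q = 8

Row-reduce the augmented matrix:
R1 ← R1 / (-1).
R2 ← R2 + 5·R1.
R3 ← R3 − 1·R1.
R2 ← R2 / (-8).
R1 ← R1 + 1·R2.
R3 ← R3 − 7·R2.
R3 ← R3 / (-17/4).
R1 ← R1 + 5/4·R3.
R2 ← R2 − 3/4·R3.
Reading off the reduced rows gives p = 3, q = 1, r = 1.

p = 3, q = 1, r = 1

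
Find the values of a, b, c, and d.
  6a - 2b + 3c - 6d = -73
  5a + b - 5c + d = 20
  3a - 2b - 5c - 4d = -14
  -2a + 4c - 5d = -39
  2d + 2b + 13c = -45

a = -3, b = 5, c = -5, d = 5

Row-reduce the augmented matrix:
R1 ← R1 / (6).
R2 ← R2 − 5·R1.
R3 ← R3 − 3·R1.
R4 ← R4 + 2·R1.
R2 ← R2 / (8/3).
R1 ← R1 + 1/3·R2.
R3 ← R3 + 1·R2.
R4 ← R4 + 2/3·R2.
R5 ← R5 − 2·R2.
R3 ← R3 / (-149/16).
R1 ← R1 + 7/16·R3.
R2 ← R2 + 45/16·R3.
R4 ← R4 − 25/8·R3.
R5 ← R5 − 149/8·R3.
R4 ← R4 / (-757/149).
R1 ← R1 + 46/149·R4.
R2 ← R2 − 279/149·R4.
R3 ← R3 + 20/149·R4.
R5 reduces to 0 = 0, so the extra equation is consistent.
Reading off the reduced rows gives a = -3, b = 5, c = -5, d = 5.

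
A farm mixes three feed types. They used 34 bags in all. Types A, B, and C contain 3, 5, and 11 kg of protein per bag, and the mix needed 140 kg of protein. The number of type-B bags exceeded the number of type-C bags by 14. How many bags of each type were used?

type-A bags: 18, type-B bags: 15, type-C bags: 1

Let a = type-A bags, b = type-B bags, c = type-C bags.
  a + b + c = 34
  3a + 5b + 11c = 140
  b - c = 14
Row-reduce the augmented matrix:
R2 ← R2 − 3·R1.
R2 ← R2 / (2).
R1 ← R1 − 1·R2.
R3 ← R3 − 1·R2.
R3 ← R3 / (-5).
R1 ← R1 + 3·R3.
R2 ← R2 − 4·R3.
Reading off the reduced rows gives a = 18, b = 15, c = 1.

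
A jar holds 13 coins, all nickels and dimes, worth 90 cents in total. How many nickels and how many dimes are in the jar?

nickels: 8, dimes: 5

Let n = nickels, d = dimes.
  n + d = 13
  5n + 10d = 90
From equation 1: n = 13 − d.
Substitute into equation 2 and solve: d = 5.
Then n = 8.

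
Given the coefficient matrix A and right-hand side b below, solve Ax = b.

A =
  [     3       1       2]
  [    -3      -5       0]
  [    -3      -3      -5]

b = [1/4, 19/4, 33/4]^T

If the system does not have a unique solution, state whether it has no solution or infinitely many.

x_1 = 7/4, x_2 = -2, x_3 = -3/2

Row-reduce the augmented matrix:
R1 ← R1 / (3).
R2 ← R2 + 3·R1.
R3 ← R3 + 3·R1.
R2 ← R2 / (-4).
R1 ← R1 − 1/3·R2.
R3 ← R3 + 2·R2.
R3 ← R3 / (-4).
R1 ← R1 − 5/6·R3.
R2 ← R2 + 1/2·R3.
Reading off the reduced rows gives x_1 = 7/4, x_2 = -2, x_3 = -3/2.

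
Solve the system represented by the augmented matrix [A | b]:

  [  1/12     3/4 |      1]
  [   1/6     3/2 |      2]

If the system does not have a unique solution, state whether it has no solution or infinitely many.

infinitely many solutions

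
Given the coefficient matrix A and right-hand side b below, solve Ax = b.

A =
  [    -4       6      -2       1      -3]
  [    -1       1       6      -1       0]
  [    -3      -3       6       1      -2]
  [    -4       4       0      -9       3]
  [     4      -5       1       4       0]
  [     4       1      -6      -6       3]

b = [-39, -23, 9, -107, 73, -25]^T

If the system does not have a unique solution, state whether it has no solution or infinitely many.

x_1 = 5, x_2 = -6, x_3 = -1, x_4 = 6, x_5 = -3

Row-reduce the augmented matrix:
R1 ← R1 / (-4).
R2 ← R2 + 1·R1.
R3 ← R3 + 3·R1.
R4 ← R4 + 4·R1.
R5 ← R5 − 4·R1.
R6 ← R6 − 4·R1.
R2 ← R2 / (-1/2).
R1 ← R1 + 3/2·R2.
R3 ← R3 + 15/2·R2.
R4 ← R4 + 2·R2.
R5 ← R5 − 1·R2.
R6 ← R6 − 7·R2.
R3 ← R3 / (-90).
R1 ← R1 + 19·R3.
R2 ← R2 + 13·R3.
R4 ← R4 + 24·R3.
R5 ← R5 − 12·R3.
R6 ← R6 − 83·R3.
R4 ← R4 / (-151/15).
R1 ← R1 + 23/45·R4.
R2 ← R2 + 11/45·R4.
R3 ← R3 + 19/90·R4.
R5 ← R5 − 151/30·R4.
R6 ← R6 + 224/45·R4.
Swap R5 and R6.
R5 ← R5 / (-1168/453).
R1 ← R1 − 236/453·R5.
R2 ← R2 + 25/453·R5.
R3 ← R3 + 1/453·R5.
R4 ← R4 + 89/151·R5.
R6 reduces to 0 = 0, so the extra equation is consistent.
Reading off the reduced rows gives x_1 = 5, x_2 = -6, x_3 = -1, x_4 = 6, x_5 = -3.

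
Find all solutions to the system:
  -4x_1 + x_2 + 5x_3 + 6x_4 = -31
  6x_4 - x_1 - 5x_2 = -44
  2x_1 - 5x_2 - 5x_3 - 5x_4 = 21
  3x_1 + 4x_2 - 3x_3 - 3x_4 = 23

Row-reduce the augmented matrix:
R1 ← R1 / (-4).
R2 ← R2 + 1·R1.
R3 ← R3 − 2·R1.
R4 ← R4 − 3·R1.
R2 ← R2 / (-21/4).
R1 ← R1 + 1/4·R2.
R3 ← R3 + 9/2·R2.
R4 ← R4 − 19/4·R2.
R3 ← R3 / (-10/7).
R1 ← R1 + 25/21·R3.
R2 ← R2 − 5/21·R3.
R4 ← R4 + 8/21·R3.
R4 ← R4 / (107/15).
R1 ← R1 − 19/6·R4.
R2 ← R2 + 11/6·R4.
R3 ← R3 − 41/10·R4.
Reading off the reduced rows gives x_1 = -2, x_2 = 2, x_3 = -1, x_4 = -6.

x_1 = -2, x_2 = 2, x_3 = -1, x_4 = -6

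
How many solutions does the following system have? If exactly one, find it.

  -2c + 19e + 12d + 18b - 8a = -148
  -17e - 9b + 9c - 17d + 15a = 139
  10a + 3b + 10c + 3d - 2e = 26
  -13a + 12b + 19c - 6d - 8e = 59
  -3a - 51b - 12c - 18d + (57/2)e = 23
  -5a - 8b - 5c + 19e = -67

no solution

Row-reduce:
R1 ← R1 / (-8).
R2 ← R2 − 15·R1.
R3 ← R3 − 10·R1.
R4 ← R4 + 13·R1.
R5 ← R5 + 3·R1.
R6 ← R6 + 5·R1.
R2 ← R2 / (99/4).
R1 ← R1 + 9/4·R2.
R3 ← R3 − 51/2·R2.
R4 ← R4 + 69/4·R2.
R5 ← R5 + 231/4·R2.
R6 ← R6 + 77/4·R2.
R3 ← R3 / (23/11).
R1 ← R1 − 8/11·R3.
R2 ← R2 − 7/33·R3.
R4 ← R4 − 285/11·R3.
R5 ← R5 − 1·R3.
R6 ← R6 − 1/3·R3.
R4 ← R4 / (-12040/69).
R1 ← R1 + 365/69·R4.
R2 ← R2 + 71/69·R4.
R3 ← R3 − 407/69·R4.
R5 ← R5 + 358/23·R4.
R6 ← R6 + 358/69·R4.
R5 ← R5 / (14781/215).
R1 ← R1 − 15/86·R5.
R2 ← R2 − 179/215·R5.
R3 ← R3 + 311/430·R5.
R4 ← R4 − 71/215·R5.
R6 ← R6 − 4927/215·R5.
Row 6 reduces to 0 = -2/3, a contradiction. The system is inconsistent.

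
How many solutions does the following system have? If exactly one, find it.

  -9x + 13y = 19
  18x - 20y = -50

Row-reduce the augmented matrix:
R1 ← R1 / (-9).
R2 ← R2 − 18·R1.
R2 ← R2 / (6).
R1 ← R1 + 13/9·R2.
Reading off the reduced rows gives x = -5, y = -2.

x = -5, y = -2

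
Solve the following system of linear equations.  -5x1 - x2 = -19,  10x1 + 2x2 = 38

Row-reduce:
R1 ← R1 / (-5).
R2 ← R2 − 10·R1.
Rank is 1 with 2 unknowns, leaving x2 free.

infinitely many solutions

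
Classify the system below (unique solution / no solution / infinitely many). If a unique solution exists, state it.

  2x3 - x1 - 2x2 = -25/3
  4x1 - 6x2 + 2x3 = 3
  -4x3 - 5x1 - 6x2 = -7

Row-reduce the augmented matrix:
R1 ← R1 / (-1).
R2 ← R2 − 4·R1.
R3 ← R3 + 5·R1.
R2 ← R2 / (-14).
R1 ← R1 − 2·R2.
R3 ← R3 − 4·R2.
R3 ← R3 / (-78/7).
R1 ← R1 + 4/7·R3.
R2 ← R2 + 5/7·R3.
Reading off the reduced rows gives x1 = 8/3, x2 = 1/2, x3 = -7/3.

x1 = 8/3, x2 = 1/2, x3 = -7/3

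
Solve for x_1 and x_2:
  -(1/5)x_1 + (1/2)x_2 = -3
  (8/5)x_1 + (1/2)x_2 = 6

x_1 = 5, x_2 = -4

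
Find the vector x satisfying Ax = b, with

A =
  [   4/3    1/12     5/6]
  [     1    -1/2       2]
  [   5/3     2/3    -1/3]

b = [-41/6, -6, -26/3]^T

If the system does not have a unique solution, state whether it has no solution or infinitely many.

no solution

Row-reduce:
R1 ← R1 / (4/3).
R2 ← R2 − 1·R1.
R3 ← R3 − 5/3·R1.
R2 ← R2 / (-9/16).
R1 ← R1 − 1/16·R2.
R3 ← R3 − 9/16·R2.
Row 3 reduces to 0 = -1, a contradiction. The system is inconsistent.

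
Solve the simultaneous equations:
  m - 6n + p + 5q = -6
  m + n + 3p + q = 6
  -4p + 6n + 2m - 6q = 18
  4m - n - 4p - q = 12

Row-reduce the augmented matrix:
R2 ← R2 − 1·R1.
R3 ← R3 − 2·R1.
R4 ← R4 − 4·R1.
R2 ← R2 / (7).
R1 ← R1 + 6·R2.
R3 ← R3 − 18·R2.
R4 ← R4 − 23·R2.
R3 ← R3 / (-78/7).
R1 ← R1 − 19/7·R3.
R2 ← R2 − 2/7·R3.
R4 ← R4 + 102/7·R3.
R4 ← R4 / (-5/13).
R1 ← R1 − 7/39·R4.
R2 ← R2 + 28/39·R4.
R3 ← R3 − 20/39·R4.
Reading off the reduced rows gives m = 3, n = 6, p = -3, q = 6.

m = 3, n = 6, p = -3, q = 6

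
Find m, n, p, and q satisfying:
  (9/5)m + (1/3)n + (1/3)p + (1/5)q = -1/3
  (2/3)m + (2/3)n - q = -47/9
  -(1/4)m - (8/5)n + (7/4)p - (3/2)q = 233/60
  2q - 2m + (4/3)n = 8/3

m = -1/3, n = -3, p = 2, q = 3

Row-reduce the augmented matrix:
R1 ← R1 / (9/5).
R2 ← R2 − 2/3·R1.
R3 ← R3 + 1/4·R1.
R4 ← R4 + 2·R1.
R2 ← R2 / (44/81).
R1 ← R1 − 5/27·R2.
R3 ← R3 + 839/540·R2.
R4 ← R4 − 46/27·R2.
R3 ← R3 / (127/88).
R1 ← R1 − 5/22·R3.
R2 ← R2 + 5/22·R3.
R4 ← R4 − 25/33·R3.
R4 ← R4 / (1013/127).
R1 ← R1 − 303/254·R4.
R2 ← R2 + 342/127·R4.
R3 ← R3 + 3999/1270·R4.
Reading off the reduced rows gives m = -1/3, n = -3, p = 2, q = 3.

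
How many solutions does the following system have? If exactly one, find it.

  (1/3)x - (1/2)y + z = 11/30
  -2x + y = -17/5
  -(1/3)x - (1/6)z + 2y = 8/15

x = 2, y = 3/5, z = 0

Row-reduce the augmented matrix:
R1 ← R1 / (1/3).
R2 ← R2 + 2·R1.
R3 ← R3 + 1/3·R1.
R2 ← R2 / (-2).
R1 ← R1 + 3/2·R2.
R3 ← R3 − 3/2·R2.
R3 ← R3 / (16/3).
R1 ← R1 + 3/2·R3.
R2 ← R2 + 3·R3.
Reading off the reduced rows gives x = 2, y = 3/5, z = 0.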